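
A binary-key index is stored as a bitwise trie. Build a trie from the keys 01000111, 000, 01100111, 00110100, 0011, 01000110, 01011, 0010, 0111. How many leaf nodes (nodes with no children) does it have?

8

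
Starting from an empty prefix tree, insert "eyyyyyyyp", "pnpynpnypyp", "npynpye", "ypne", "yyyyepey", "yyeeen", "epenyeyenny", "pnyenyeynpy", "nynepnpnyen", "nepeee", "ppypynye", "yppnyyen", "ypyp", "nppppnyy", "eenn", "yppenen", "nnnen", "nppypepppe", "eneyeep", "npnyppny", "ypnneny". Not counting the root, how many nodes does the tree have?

Count nodes per top-level branch (shared prefixes stored once):
  'e'-branch (eenn, eneyeep, epenyeyenny, eyyyyyyyp): 28 nodes
  'n'-branch (nepeee, nnnen, npnyppny, nppppnyy, nppypepppe, npynpye, nynepnpnyen): 45 nodes
  'p'-branch (pnpynpnypyp, pnyenyeynpy, ppypynye): 27 nodes
  'y'-branch (ypne, ypnneny, yppenen, yppnyyen, ypyp, yyeeen, yyyyepey): 31 nodes
Sum: 131

131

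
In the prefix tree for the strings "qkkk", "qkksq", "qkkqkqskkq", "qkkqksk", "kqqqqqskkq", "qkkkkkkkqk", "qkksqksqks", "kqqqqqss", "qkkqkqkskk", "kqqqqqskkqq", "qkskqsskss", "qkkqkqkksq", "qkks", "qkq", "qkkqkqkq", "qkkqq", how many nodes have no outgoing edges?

12

A leaf is a node with no children — equivalently, the end of a word that is not a proper prefix of any other stored word.
Those words: "kqqqqqskkqq", "kqqqqqss", "qkkkkkkkqk", "qkkqkqkksq", "qkkqkqkq", "qkkqkqkskk", "qkkqkqskkq", "qkkqksk", "qkkqq", "qkksqksqks", "qkq", "qkskqsskss"
Leaf count: 12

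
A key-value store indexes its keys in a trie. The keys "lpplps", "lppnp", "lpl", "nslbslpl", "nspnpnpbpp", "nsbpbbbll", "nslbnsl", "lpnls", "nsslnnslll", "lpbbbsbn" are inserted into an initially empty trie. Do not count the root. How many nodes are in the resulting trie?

52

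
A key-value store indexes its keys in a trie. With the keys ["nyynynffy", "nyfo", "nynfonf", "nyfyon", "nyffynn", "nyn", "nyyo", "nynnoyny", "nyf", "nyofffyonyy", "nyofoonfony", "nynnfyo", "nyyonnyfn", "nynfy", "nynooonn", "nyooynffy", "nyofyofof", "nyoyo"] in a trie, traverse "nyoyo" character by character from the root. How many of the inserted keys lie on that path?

1

Walk "nyoyo" from the root; an end-of-word marker is hit whenever a stored word is a prefix of "nyoyo".
Prefixes of the query that are stored words: "nyoyo"
Count: 1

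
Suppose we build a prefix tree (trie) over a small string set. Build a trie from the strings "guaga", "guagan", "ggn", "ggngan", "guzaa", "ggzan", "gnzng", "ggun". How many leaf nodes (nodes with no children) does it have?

6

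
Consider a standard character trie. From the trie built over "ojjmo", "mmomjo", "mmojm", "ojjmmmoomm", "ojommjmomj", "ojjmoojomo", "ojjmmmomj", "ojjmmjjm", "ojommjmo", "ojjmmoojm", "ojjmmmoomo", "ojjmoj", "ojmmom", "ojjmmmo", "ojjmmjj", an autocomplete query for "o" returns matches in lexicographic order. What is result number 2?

ojjmmjjm

Filter for "o…" and sort: "ojjmmjj", "ojjmmjjm", "ojjmmmo", "ojjmmmomj", "ojjmmmoomm", "ojjmmmoomo", "ojjmmoojm", "ojjmo", "ojjmoj", "ojjmoojomo", "ojmmom", "ojommjmo", "ojommjmomj"
Position 2: ojjmmjjm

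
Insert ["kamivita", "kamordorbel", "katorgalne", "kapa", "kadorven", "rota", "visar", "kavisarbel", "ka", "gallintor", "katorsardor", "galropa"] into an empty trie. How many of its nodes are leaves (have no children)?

11

A leaf is a node with no children — equivalently, the end of a word that is not a proper prefix of any other stored word.
Those words: "gallintor", "galropa", "kadorven", "kamivita", "kamordorbel", "kapa", "katorgalne", "katorsardor", "kavisarbel", "rota", "visar"
Leaf count: 11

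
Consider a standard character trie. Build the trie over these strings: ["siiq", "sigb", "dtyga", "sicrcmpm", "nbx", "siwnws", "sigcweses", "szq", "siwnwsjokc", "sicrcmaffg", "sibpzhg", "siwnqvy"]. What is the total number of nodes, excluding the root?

Insert word by word; a character creates a node only if that edge doesn't already exist:
  "siiq" → 4 new (s, i, i, q)
  "sigb" → prefix "si" already present; 2 new (g, b)
  "dtyga" → 5 new (d, t, y, g, a)
  "sicrcmpm" → prefix "si" already present; 6 new (c, r, c, m, p, m)
  "nbx" → 3 new (n, b, x)
  "siwnws" → prefix "si" already present; 4 new (w, n, w, s)
  "sigcweses" → prefix "sig" already present; 6 new (c, w, e, s, e, s)
  "szq" → prefix "s" already present; 2 new (z, q)
  "siwnwsjokc" → prefix "siwnws" already present; 4 new (j, o, k, c)
  "sicrcmaffg" → prefix "sicrcm" already present; 4 new (a, f, f, g)
  "sibpzhg" → prefix "si" already present; 5 new (b, p, z, h, g)
  "siwnqvy" → prefix "siwn" already present; 3 new (q, v, y)
Total nodes = 4 + 2 + 5 + 6 + 3 + 4 + 6 + 2 + 4 + 4 + 5 + 3 = 48

48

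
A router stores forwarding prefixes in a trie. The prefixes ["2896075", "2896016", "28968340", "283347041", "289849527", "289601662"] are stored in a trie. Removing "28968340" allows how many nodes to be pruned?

Walk "28968340" from the leaf back toward the root, removing each node that no remaining word uses.
The suffix "8340" (4 nodes) is used only by "28968340"; the node for "2896" still has the child "0", so pruning stops there.
Nodes removed: 4

4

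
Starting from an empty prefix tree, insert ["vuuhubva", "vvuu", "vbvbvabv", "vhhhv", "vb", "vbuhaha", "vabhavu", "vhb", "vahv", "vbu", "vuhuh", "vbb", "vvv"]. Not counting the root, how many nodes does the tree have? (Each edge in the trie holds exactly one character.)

For each word, the new-node count is its length minus the longest prefix already in the trie:
  "vuuhubva" → 8 new (v, u, u, h, u, b, v, a)
  "vvuu" → prefix "v" already present; 3 new (v, u, u)
  "vbvbvabv" → prefix "v" already present; 7 new (b, v, b, v, a, b, v)
  "vhhhv" → prefix "v" already present; 4 new (h, h, h, v)
  "vb" → prefix "vb" already present; 0 new (none)
  "vbuhaha" → prefix "vb" already present; 5 new (u, h, a, h, a)
  "vabhavu" → prefix "v" already present; 6 new (a, b, h, a, v, u)
  "vhb" → prefix "vh" already present; 1 new (b)
  "vahv" → prefix "va" already present; 2 new (h, v)
  "vbu" → prefix "vbu" already present; 0 new (none)
  "vuhuh" → prefix "vu" already present; 3 new (h, u, h)
  "vbb" → prefix "vb" already present; 1 new (b)
  "vvv" → prefix "vv" already present; 1 new (v)
Total nodes = 8 + 3 + 7 + 4 + 0 + 5 + 6 + 1 + 2 + 0 + 3 + 1 + 1 = 41

41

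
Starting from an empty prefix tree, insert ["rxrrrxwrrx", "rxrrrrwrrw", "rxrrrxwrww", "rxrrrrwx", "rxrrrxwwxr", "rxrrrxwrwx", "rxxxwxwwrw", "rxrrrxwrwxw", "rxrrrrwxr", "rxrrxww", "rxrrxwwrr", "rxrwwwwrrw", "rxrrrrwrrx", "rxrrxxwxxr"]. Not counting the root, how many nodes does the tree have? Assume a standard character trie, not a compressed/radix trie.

Trace insertions, counting only characters that open a new branch:
  "rxrrrxwrrx" → 10 new (r, x, r, r, r, x, w, r, r, x)
  "rxrrrrwrrw" → prefix "rxrrr" already present; 5 new (r, w, r, r, w)
  "rxrrrxwrww" → prefix "rxrrrxwr" already present; 2 new (w, w)
  "rxrrrrwx" → prefix "rxrrrrw" already present; 1 new (x)
  "rxrrrxwwxr" → prefix "rxrrrxw" already present; 3 new (w, x, r)
  "rxrrrxwrwx" → prefix "rxrrrxwrw" already present; 1 new (x)
  "rxxxwxwwrw" → prefix "rx" already present; 8 new (x, x, w, x, w, w, r, w)
  "rxrrrxwrwxw" → prefix "rxrrrxwrwx" already present; 1 new (w)
  "rxrrrrwxr" → prefix "rxrrrrwx" already present; 1 new (r)
  "rxrrxww" → prefix "rxrr" already present; 3 new (x, w, w)
  "rxrrxwwrr" → prefix "rxrrxww" already present; 2 new (r, r)
  "rxrwwwwrrw" → prefix "rxr" already present; 7 new (w, w, w, w, r, r, w)
  "rxrrrrwrrx" → prefix "rxrrrrwrr" already present; 1 new (x)
  "rxrrxxwxxr" → prefix "rxrrx" already present; 5 new (x, w, x, x, r)
Total nodes = 10 + 5 + 2 + 1 + 3 + 1 + 8 + 1 + 1 + 3 + 2 + 7 + 1 + 5 = 50

50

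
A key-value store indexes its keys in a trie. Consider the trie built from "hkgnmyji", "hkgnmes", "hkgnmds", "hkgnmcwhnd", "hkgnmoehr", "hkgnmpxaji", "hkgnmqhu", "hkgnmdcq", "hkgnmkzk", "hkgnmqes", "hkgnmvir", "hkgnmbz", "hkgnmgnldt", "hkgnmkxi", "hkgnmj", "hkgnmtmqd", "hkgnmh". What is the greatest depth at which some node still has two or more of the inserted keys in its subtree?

6

Look for the deepest trie node that still has at least two words in its subtree.
"hkgnmdcq" and "hkgnmds" agree on "hkgnmd" (6 characters) before diverging; nothing deeper is shared.
Longest shared-prefix length: 6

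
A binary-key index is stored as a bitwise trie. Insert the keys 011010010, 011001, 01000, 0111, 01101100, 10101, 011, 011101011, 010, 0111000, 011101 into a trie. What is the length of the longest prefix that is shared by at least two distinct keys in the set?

Look for the deepest trie node that still has at least two words in its subtree.
"011101" and "011101011" agree on "011101" (6 characters) before diverging; nothing deeper is shared.
Longest shared-prefix length: 6

6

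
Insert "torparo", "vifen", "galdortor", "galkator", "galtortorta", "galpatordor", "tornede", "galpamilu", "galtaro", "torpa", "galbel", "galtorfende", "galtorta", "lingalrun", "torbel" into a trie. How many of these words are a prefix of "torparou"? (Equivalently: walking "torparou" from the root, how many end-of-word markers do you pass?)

2

Traverse "torparou" character by character; count nodes along the way that are marked as word ends.
Prefixes of the query that are stored words: "torpa", "torparo"
Count: 2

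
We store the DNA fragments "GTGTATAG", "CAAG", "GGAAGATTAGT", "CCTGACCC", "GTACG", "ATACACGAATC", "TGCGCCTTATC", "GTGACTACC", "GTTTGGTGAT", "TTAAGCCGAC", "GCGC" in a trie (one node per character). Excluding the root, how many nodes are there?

Count nodes per top-level branch (shared prefixes stored once):
  'A'-branch (ATACACGAATC): 11 nodes
  'C'-branch (CAAG, CCTGACCC): 11 nodes
  'G'-branch (GCGC, GGAAGATTAGT, GTACG, GTGACTACC, GTGTATAG, GTTTGGTGAT): 38 nodes
  'T'-branch (TGCGCCTTATC, TTAAGCCGAC): 20 nodes
Sum: 80

80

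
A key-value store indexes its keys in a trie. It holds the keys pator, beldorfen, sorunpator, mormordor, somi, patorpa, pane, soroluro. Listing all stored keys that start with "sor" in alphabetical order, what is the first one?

soroluro

Filter for "sor…" and sort: "soroluro", "sorunpator"
The 1st is soroluro.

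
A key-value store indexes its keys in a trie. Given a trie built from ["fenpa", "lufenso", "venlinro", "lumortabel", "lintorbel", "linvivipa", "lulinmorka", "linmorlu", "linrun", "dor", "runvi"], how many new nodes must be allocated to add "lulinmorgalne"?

"lulinmor" is already a path in the trie; the remaining "galne" must be added.
So 13 − 8 = 5 new nodes.

5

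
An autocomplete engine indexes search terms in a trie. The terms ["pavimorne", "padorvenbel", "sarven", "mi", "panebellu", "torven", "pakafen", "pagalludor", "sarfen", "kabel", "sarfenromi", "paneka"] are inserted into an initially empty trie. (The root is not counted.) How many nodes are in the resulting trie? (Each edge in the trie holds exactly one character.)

66

Count nodes per top-level branch (shared prefixes stored once):
  'k'-branch (kabel): 5 nodes
  'm'-branch (mi): 2 nodes
  'p'-branch (padorvenbel, pagalludor, pakafen, panebellu, paneka, pavimorne): 40 nodes
  's'-branch (sarfen, sarfenromi, sarven): 13 nodes
  't'-branch (torven): 6 nodes
Sum: 66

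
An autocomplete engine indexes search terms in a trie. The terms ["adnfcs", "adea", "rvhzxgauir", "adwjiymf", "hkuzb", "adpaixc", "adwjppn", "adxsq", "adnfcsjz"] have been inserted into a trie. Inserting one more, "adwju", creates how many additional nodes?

The longest prefix of "adwju" already in the trie is "adwj" (length 4).
Each of the 1 remaining characters creates one node.

1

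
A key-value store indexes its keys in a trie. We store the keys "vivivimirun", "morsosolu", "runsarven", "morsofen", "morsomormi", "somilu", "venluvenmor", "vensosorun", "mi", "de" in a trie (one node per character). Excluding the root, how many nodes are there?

63

Count nodes per top-level branch (shared prefixes stored once):
  'd'-branch (de): 2 nodes
  'm'-branch (mi, morsofen, morsomormi, morsosolu): 18 nodes
  'r'-branch (runsarven): 9 nodes
  's'-branch (somilu): 6 nodes
  'v'-branch (venluvenmor, vensosorun, vivivimirun): 28 nodes
Sum: 63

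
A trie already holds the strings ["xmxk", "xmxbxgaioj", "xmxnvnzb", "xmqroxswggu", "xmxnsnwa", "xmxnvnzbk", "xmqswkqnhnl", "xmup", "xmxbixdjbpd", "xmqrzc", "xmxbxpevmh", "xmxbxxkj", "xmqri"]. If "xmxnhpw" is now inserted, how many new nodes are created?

Walking "xmxnhpw" from the root, the first 4 characters ("xmxn") follow existing edges; "h" is the first miss.
New nodes needed: |"xmxnhpw"| − 4 = 7 − 4 = 3.

3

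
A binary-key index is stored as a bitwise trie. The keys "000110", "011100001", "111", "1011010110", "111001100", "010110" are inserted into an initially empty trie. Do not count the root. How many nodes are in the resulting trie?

36

Trie structure (* marks end of a word):
(root)
├─ 0
│  ├─ 0
│  │  └─ 0
│  │     └─ 1
│  │        └─ 1
│  │           └─ 0 *
│  └─ 1
│     ├─ 0
│     │  └─ 1
│     │     └─ 1
│     │        └─ 0 *
│     └─ 1
│        └─ 1
│           └─ 0
│              └─ 0
│                 └─ 0
│                    └─ 0
│                       └─ 1 *
└─ 1
   ├─ 0
   │  └─ 1
   │     └─ 1
   │        └─ 0
   │           └─ 1
   │              └─ 0
   │                 └─ 1
   │                    └─ 1
   │                       └─ 0 *
   └─ 1
      └─ 1 *
         └─ 0
            └─ 0
               └─ 1
                  └─ 1
                     └─ 0
                        └─ 0 *
Counting every labelled node above: 36.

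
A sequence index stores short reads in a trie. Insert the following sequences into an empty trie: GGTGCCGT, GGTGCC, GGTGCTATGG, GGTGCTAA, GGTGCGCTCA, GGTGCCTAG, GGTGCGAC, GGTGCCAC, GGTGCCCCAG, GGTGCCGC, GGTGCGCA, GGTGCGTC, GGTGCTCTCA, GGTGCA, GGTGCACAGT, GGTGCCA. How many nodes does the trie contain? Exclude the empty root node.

Count nodes per top-level branch (shared prefixes stored once):
  'G'-branch (GGTGCA, GGTGCACAGT, GGTGCC, GGTGCCA, GGTGCCAC, GGTGCCCCAG, GGTGCCGC, GGTGCCGT, GGTGCCTAG, GGTGCGAC, GGTGCGCA, GGTGCGCTCA, GGTGCGTC, GGTGCTAA, GGTGCTATGG, GGTGCTCTCA): 43 nodes
Sum: 43

43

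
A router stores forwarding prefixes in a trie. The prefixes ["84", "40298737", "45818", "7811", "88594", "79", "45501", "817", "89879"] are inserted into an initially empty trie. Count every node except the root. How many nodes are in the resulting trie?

32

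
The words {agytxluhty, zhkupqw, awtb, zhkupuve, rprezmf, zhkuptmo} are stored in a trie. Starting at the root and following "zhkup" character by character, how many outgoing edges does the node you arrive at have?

3

Follow the path "zhkup" to its node, then look at its outgoing edges.
Characters that immediately follow "zhkup" among the stored strings: {q, t, u}.
That node has 3 child edges.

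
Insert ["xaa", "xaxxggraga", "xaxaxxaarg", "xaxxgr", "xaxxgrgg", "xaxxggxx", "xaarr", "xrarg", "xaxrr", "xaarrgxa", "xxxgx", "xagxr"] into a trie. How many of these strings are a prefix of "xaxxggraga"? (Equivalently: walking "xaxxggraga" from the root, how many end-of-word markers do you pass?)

1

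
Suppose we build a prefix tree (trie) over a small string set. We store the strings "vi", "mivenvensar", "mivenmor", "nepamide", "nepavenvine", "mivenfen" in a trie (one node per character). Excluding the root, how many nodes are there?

Trace insertions, counting only characters that open a new branch:
  "vi" → 2 new (v, i)
  "mivenvensar" → 11 new (m, i, v, e, n, v, e, n, s, a, r)
  "mivenmor" → prefix "miven" already present; 3 new (m, o, r)
  "nepamide" → 8 new (n, e, p, a, m, i, d, e)
  "nepavenvine" → prefix "nepa" already present; 7 new (v, e, n, v, i, n, e)
  "mivenfen" → prefix "miven" already present; 3 new (f, e, n)
Total nodes = 2 + 11 + 3 + 8 + 7 + 3 = 34

34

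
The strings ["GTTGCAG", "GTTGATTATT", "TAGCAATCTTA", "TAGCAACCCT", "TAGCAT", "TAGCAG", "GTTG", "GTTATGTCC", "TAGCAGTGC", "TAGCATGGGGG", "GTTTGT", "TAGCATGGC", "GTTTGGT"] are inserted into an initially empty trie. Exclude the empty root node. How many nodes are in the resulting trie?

50

Insert word by word; a character creates a node only if that edge doesn't already exist:
  "GTTGCAG" → 7 new (G, T, T, G, C, A, G)
  "GTTGATTATT" → prefix "GTTG" already present; 6 new (A, T, T, A, T, T)
  "TAGCAATCTTA" → 11 new (T, A, G, C, A, A, T, C, T, T, A)
  "TAGCAACCCT" → prefix "TAGCAA" already present; 4 new (C, C, C, T)
  "TAGCAT" → prefix "TAGCA" already present; 1 new (T)
  "TAGCAG" → prefix "TAGCA" already present; 1 new (G)
  "GTTG" → prefix "GTTG" already present; 0 new (none)
  "GTTATGTCC" → prefix "GTT" already present; 6 new (A, T, G, T, C, C)
  "TAGCAGTGC" → prefix "TAGCAG" already present; 3 new (T, G, C)
  "TAGCATGGGGG" → prefix "TAGCAT" already present; 5 new (G, G, G, G, G)
  "GTTTGT" → prefix "GTT" already present; 3 new (T, G, T)
  "TAGCATGGC" → prefix "TAGCATGG" already present; 1 new (C)
  "GTTTGGT" → prefix "GTTTG" already present; 2 new (G, T)
Total nodes = 7 + 6 + 11 + 4 + 1 + 1 + 0 + 6 + 3 + 5 + 3 + 1 + 2 = 50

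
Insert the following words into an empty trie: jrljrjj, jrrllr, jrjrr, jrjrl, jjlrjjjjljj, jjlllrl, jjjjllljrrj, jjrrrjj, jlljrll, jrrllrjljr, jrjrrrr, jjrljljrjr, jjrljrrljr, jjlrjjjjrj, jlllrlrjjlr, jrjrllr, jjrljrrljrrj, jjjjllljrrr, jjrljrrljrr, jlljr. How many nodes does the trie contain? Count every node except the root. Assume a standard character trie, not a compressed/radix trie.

Trace insertions, counting only characters that open a new branch:
  "jrljrjj" → 7 new (j, r, l, j, r, j, j)
  "jrrllr" → prefix "jr" already present; 4 new (r, l, l, r)
  "jrjrr" → prefix "jr" already present; 3 new (j, r, r)
  "jrjrl" → prefix "jrjr" already present; 1 new (l)
  "jjlrjjjjljj" → prefix "j" already present; 10 new (j, l, r, j, j, j, j, l, j, j)
  "jjlllrl" → prefix "jjl" already present; 4 new (l, l, r, l)
  "jjjjllljrrj" → prefix "jj" already present; 9 new (j, j, l, l, l, j, r, r, j)
  "jjrrrjj" → prefix "jj" already present; 5 new (r, r, r, j, j)
  "jlljrll" → prefix "j" already present; 6 new (l, l, j, r, l, l)
  "jrrllrjljr" → prefix "jrrllr" already present; 4 new (j, l, j, r)
  "jrjrrrr" → prefix "jrjrr" already present; 2 new (r, r)
  "jjrljljrjr" → prefix "jjr" already present; 7 new (l, j, l, j, r, j, r)
  "jjrljrrljr" → prefix "jjrlj" already present; 5 new (r, r, l, j, r)
  "jjlrjjjjrj" → prefix "jjlrjjjj" already present; 2 new (r, j)
  "jlllrlrjjlr" → prefix "jll" already present; 8 new (l, r, l, r, j, j, l, r)
  "jrjrllr" → prefix "jrjrl" already present; 2 new (l, r)
  "jjrljrrljrrj" → prefix "jjrljrrljr" already present; 2 new (r, j)
  "jjjjllljrrr" → prefix "jjjjllljrr" already present; 1 new (r)
  "jjrljrrljrr" → prefix "jjrljrrljrr" already present; 0 new (none)
  "jlljr" → prefix "jlljr" already present; 0 new (none)
Total nodes = 7 + 4 + 3 + 1 + 10 + 4 + 9 + 5 + 6 + 4 + 2 + 7 + 5 + 2 + 8 + 2 + 2 + 1 + 0 + 0 = 82

82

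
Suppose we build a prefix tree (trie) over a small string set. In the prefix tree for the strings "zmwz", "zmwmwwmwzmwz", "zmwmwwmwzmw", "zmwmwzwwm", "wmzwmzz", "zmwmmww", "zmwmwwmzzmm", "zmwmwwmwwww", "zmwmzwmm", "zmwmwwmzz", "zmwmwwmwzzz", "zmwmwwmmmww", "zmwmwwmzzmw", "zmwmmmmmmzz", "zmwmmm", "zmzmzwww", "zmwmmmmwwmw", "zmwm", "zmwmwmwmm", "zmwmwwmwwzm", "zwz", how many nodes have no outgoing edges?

17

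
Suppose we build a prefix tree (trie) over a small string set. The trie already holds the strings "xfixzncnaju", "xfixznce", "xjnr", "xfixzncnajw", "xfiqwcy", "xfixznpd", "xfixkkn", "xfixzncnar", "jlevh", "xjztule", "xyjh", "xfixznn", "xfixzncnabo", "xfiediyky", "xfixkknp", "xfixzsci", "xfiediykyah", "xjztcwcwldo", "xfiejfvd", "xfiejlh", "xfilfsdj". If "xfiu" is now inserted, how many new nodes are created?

1

The longest prefix of "xfiu" already in the trie is "xfi" (length 3).
New nodes needed: |"xfiu"| − 3 = 4 − 3 = 1.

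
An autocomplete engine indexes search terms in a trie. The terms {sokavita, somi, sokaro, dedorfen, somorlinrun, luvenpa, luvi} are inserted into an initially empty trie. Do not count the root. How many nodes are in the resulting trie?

36

Count nodes per top-level branch (shared prefixes stored once):
  'd'-branch (dedorfen): 8 nodes
  'l'-branch (luvenpa, luvi): 8 nodes
  's'-branch (sokaro, sokavita, somi, somorlinrun): 20 nodes
Sum: 36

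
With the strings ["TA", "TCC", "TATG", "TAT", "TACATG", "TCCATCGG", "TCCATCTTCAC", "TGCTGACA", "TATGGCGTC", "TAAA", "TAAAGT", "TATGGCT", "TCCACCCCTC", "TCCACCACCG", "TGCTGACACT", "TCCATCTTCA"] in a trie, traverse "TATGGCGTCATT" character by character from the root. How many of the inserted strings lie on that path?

4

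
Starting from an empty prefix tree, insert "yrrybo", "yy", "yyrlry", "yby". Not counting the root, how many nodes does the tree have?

13

Trace insertions, counting only characters that open a new branch:
  "yrrybo" → 6 new (y, r, r, y, b, o)
  "yy" → prefix "y" already present; 1 new (y)
  "yyrlry" → prefix "yy" already present; 4 new (r, l, r, y)
  "yby" → prefix "y" already present; 2 new (b, y)
Total nodes = 6 + 1 + 4 + 2 = 13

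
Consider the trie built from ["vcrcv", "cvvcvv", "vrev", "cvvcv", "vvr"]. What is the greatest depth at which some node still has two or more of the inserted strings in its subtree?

Look for the deepest trie node that still has at least two words in its subtree.
"cvvcv" and "cvvcvv" agree on "cvvcv" (5 characters) before diverging; nothing deeper is shared.
Longest shared-prefix length: 5

5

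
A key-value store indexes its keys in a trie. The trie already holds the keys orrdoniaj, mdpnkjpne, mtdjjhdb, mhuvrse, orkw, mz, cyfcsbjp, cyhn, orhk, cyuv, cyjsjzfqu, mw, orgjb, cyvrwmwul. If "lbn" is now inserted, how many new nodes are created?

"lbn" shares no prefix with any stored word, so all 3 characters open new nodes.
3 − 0 = 3 new nodes.

3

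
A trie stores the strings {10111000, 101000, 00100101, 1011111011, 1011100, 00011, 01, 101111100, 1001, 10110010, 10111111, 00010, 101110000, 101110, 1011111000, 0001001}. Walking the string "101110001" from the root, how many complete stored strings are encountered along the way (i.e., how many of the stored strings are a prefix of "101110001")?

Walk "101110001" from the root; an end-of-word marker is hit whenever a stored word is a prefix of "101110001".
Prefixes of the query that are stored words: "101110", "1011100", "10111000"
Count: 3

3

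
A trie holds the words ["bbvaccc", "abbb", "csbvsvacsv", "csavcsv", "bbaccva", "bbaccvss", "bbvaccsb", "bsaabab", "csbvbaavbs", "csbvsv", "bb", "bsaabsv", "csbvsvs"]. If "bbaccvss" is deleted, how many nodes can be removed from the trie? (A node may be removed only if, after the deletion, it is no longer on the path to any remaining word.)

2

Walk "bbaccvss" from the leaf back toward the root, removing each node that no remaining word uses.
The suffix "ss" (2 nodes) is used only by "bbaccvss"; the node for "bbaccv" still has the child "a", so pruning stops there.
Nodes removed: 2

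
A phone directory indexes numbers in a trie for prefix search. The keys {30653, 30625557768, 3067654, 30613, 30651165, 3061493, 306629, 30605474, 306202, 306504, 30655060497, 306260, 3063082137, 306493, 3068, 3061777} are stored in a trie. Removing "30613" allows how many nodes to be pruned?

A node on "30613"'s path can go only if nothing else ends at it or branches off below it.
The suffix "3" (1 node) is used only by "30613"; the node for "3061" still has the child "4", so pruning stops there.
Nodes removed: 1

1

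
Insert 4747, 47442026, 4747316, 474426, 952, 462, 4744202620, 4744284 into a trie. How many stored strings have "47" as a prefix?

Filter for entries beginning with "47":
Matches: "47442026", "4744202620", "474426", "4744284", "4747", "4747316"
Count: 6

6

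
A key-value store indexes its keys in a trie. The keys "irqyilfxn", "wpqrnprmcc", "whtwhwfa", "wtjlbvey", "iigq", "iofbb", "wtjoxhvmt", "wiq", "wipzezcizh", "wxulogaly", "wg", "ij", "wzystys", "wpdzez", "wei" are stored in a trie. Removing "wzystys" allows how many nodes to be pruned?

A node on "wzystys"'s path can go only if nothing else ends at it or branches off below it.
The suffix "zystys" (6 nodes) is used only by "wzystys"; the node for "w" still has the child "p", so pruning stops there.
Nodes removed: 6

6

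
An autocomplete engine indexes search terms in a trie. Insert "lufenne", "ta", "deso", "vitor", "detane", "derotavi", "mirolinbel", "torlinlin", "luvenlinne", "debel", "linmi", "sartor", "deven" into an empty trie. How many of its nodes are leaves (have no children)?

13

Leaves are exactly the stored words that no other stored word extends.
Those words: "debel", "derotavi", "deso", "detane", "deven", "linmi", "lufenne", "luvenlinne", "mirolinbel", "sartor", "ta", "torlinlin", "vitor"
Leaf count: 13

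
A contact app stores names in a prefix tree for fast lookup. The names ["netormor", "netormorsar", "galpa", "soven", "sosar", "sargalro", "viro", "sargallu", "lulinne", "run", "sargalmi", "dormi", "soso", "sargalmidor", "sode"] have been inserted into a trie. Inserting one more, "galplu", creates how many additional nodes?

2

Walking "galplu" from the root, the first 4 characters ("galp") follow existing edges; "l" is the first miss.
So 6 − 4 = 2 new nodes.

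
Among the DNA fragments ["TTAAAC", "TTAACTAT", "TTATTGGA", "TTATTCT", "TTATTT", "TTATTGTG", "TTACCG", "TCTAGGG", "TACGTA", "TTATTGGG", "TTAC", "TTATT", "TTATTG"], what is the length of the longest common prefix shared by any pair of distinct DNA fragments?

7

Look for the deepest trie node that still has at least two words in its subtree.
"TTATTGGA" and "TTATTGGG" agree on "TTATTGG" (7 characters) before diverging; nothing deeper is shared.
Longest shared-prefix length: 7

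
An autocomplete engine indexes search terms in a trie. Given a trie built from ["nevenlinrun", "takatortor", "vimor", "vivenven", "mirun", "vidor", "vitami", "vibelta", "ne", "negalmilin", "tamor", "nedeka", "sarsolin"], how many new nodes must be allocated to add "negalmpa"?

2

"negalm" is already a path in the trie; the remaining "pa" must be added.
Each of the 2 remaining characters creates one node.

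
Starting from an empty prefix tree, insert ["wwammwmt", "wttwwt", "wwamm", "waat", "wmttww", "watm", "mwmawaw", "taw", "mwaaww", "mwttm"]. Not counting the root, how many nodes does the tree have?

For each word, the new-node count is its length minus the longest prefix already in the trie:
  "wwammwmt" → 8 new (w, w, a, m, m, w, m, t)
  "wttwwt" → prefix "w" already present; 5 new (t, t, w, w, t)
  "wwamm" → prefix "wwamm" already present; 0 new (none)
  "waat" → prefix "w" already present; 3 new (a, a, t)
  "wmttww" → prefix "w" already present; 5 new (m, t, t, w, w)
  "watm" → prefix "wa" already present; 2 new (t, m)
  "mwmawaw" → 7 new (m, w, m, a, w, a, w)
  "taw" → 3 new (t, a, w)
  "mwaaww" → prefix "mw" already present; 4 new (a, a, w, w)
  "mwttm" → prefix "mw" already present; 3 new (t, t, m)
Total nodes = 8 + 5 + 0 + 3 + 5 + 2 + 7 + 3 + 4 + 3 = 40

40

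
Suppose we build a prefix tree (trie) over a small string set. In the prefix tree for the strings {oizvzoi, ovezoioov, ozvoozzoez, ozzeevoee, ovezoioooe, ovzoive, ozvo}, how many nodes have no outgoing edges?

Leaves are exactly the stored words that no other stored word extends.
Those words: "oizvzoi", "ovezoioooe", "ovezoioov", "ovzoive", "ozvoozzoez", "ozzeevoee"
Leaf count: 6

6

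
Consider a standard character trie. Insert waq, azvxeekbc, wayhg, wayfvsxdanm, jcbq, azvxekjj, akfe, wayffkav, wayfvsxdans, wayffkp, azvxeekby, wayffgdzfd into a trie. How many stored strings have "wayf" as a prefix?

Filter for entries beginning with "wayf":
Matches: "wayffgdzfd", "wayffkav", "wayffkp", "wayfvsxdanm", "wayfvsxdans"
Count: 5

5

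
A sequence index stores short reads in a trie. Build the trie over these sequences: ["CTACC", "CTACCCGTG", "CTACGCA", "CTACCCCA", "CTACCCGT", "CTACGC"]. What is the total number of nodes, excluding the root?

Count nodes per top-level branch (shared prefixes stored once):
  'C'-branch (CTACC, CTACCCCA, CTACCCGT, CTACCCGTG, CTACGC, CTACGCA): 14 nodes
Sum: 14

14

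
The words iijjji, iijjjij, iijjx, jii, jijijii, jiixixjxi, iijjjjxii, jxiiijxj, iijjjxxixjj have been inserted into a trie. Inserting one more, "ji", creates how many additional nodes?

Every character of "ji" already lies on an existing path (it is a prefix of some stored word).
No new nodes are needed: 0.

0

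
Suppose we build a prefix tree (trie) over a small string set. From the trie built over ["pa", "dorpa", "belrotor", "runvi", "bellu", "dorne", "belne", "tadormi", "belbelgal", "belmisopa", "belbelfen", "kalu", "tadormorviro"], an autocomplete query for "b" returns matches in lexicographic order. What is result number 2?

belbelgal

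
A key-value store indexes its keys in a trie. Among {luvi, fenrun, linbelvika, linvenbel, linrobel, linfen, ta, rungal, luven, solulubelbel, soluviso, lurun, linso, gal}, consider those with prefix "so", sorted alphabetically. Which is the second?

soluviso

DFS of the "so" subtree visits, in order: "solulubelbel", "soluviso"
The 2nd is soluviso.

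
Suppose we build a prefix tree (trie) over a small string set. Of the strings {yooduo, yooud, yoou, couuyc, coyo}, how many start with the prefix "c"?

Walk to "c"; the words in its subtree are exactly those with that prefix.
Words under "c": couuyc, coyo
Count: 2

2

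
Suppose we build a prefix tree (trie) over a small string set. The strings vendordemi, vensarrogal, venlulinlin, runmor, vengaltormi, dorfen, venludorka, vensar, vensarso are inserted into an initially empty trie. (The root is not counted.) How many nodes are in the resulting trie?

53

Insert word by word; a character creates a node only if that edge doesn't already exist:
  "vendordemi" → 10 new (v, e, n, d, o, r, d, e, m, i)
  "vensarrogal" → prefix "ven" already present; 8 new (s, a, r, r, o, g, a, l)
  "venlulinlin" → prefix "ven" already present; 8 new (l, u, l, i, n, l, i, n)
  "runmor" → 6 new (r, u, n, m, o, r)
  "vengaltormi" → prefix "ven" already present; 8 new (g, a, l, t, o, r, m, i)
  "dorfen" → 6 new (d, o, r, f, e, n)
  "venludorka" → prefix "venlu" already present; 5 new (d, o, r, k, a)
  "vensar" → prefix "vensar" already present; 0 new (none)
  "vensarso" → prefix "vensar" already present; 2 new (s, o)
Total nodes = 10 + 8 + 8 + 6 + 8 + 6 + 5 + 0 + 2 = 53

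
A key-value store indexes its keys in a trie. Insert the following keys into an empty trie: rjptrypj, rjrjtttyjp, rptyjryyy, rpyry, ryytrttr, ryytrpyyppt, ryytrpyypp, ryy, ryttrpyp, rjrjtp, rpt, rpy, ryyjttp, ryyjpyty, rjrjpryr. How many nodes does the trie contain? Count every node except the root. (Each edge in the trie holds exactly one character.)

For each word, the new-node count is its length minus the longest prefix already in the trie:
  "rjptrypj" → 8 new (r, j, p, t, r, y, p, j)
  "rjrjtttyjp" → prefix "rj" already present; 8 new (r, j, t, t, t, y, j, p)
  "rptyjryyy" → prefix "r" already present; 8 new (p, t, y, j, r, y, y, y)
  "rpyry" → prefix "rp" already present; 3 new (y, r, y)
  "ryytrttr" → prefix "r" already present; 7 new (y, y, t, r, t, t, r)
  "ryytrpyyppt" → prefix "ryytr" already present; 6 new (p, y, y, p, p, t)
  "ryytrpyypp" → prefix "ryytrpyypp" already present; 0 new (none)
  "ryy" → prefix "ryy" already present; 0 new (none)
  "ryttrpyp" → prefix "ry" already present; 6 new (t, t, r, p, y, p)
  "rjrjtp" → prefix "rjrjt" already present; 1 new (p)
  "rpt" → prefix "rpt" already present; 0 new (none)
  "rpy" → prefix "rpy" already present; 0 new (none)
  "ryyjttp" → prefix "ryy" already present; 4 new (j, t, t, p)
  "ryyjpyty" → prefix "ryyj" already present; 4 new (p, y, t, y)
  "rjrjpryr" → prefix "rjrj" already present; 4 new (p, r, y, r)
Total nodes = 8 + 8 + 8 + 3 + 7 + 6 + 0 + 0 + 6 + 1 + 0 + 0 + 4 + 4 + 4 = 59

59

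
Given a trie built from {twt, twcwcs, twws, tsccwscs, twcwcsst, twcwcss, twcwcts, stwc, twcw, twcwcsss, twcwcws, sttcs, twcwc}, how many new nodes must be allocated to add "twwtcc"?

3

"tww" is already a path in the trie; the remaining "tcc" must be added.
So 6 − 3 = 3 new nodes.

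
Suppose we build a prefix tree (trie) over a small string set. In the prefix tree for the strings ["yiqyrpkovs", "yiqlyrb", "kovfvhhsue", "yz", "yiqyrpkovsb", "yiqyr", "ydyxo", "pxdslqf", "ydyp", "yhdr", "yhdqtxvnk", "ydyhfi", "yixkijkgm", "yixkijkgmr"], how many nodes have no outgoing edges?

11

Leaves are exactly the stored words that no other stored word extends.
Those words: "kovfvhhsue", "pxdslqf", "ydyhfi", "ydyp", "ydyxo", "yhdqtxvnk", "yhdr", "yiqlyrb", "yiqyrpkovsb", "yixkijkgmr", "yz"
Leaf count: 11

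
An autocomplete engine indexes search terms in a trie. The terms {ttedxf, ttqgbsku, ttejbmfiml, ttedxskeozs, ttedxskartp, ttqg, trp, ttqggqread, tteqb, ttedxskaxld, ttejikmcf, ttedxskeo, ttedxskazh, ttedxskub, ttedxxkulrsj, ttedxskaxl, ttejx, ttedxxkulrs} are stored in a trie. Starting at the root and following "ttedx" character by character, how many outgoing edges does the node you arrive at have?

3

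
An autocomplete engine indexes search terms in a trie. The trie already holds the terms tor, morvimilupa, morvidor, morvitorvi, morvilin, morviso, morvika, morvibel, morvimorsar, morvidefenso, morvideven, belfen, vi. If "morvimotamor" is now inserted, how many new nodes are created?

The longest prefix of "morvimotamor" already in the trie is "morvimo" (length 7).
New nodes needed: |"morvimotamor"| − 7 = 12 − 7 = 5.

5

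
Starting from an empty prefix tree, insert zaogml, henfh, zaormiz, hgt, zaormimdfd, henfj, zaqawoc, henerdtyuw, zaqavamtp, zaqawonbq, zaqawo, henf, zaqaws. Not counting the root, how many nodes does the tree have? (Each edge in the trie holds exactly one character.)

Trace insertions, counting only characters that open a new branch:
  "zaogml" → 6 new (z, a, o, g, m, l)
  "henfh" → 5 new (h, e, n, f, h)
  "zaormiz" → prefix "zao" already present; 4 new (r, m, i, z)
  "hgt" → prefix "h" already present; 2 new (g, t)
  "zaormimdfd" → prefix "zaormi" already present; 4 new (m, d, f, d)
  "henfj" → prefix "henf" already present; 1 new (j)
  "zaqawoc" → prefix "za" already present; 5 new (q, a, w, o, c)
  "henerdtyuw" → prefix "hen" already present; 7 new (e, r, d, t, y, u, w)
  "zaqavamtp" → prefix "zaqa" already present; 5 new (v, a, m, t, p)
  "zaqawonbq" → prefix "zaqawo" already present; 3 new (n, b, q)
  "zaqawo" → prefix "zaqawo" already present; 0 new (none)
  "henf" → prefix "henf" already present; 0 new (none)
  "zaqaws" → prefix "zaqaw" already present; 1 new (s)
Total nodes = 6 + 5 + 4 + 2 + 4 + 1 + 5 + 7 + 5 + 3 + 0 + 0 + 1 = 43

43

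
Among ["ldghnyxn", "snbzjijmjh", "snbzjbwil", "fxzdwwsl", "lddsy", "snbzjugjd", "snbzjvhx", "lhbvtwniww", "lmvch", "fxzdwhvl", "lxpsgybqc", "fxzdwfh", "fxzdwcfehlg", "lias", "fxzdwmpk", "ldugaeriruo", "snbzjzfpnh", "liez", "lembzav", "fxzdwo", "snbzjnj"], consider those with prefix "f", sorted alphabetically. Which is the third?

fxzdwhvl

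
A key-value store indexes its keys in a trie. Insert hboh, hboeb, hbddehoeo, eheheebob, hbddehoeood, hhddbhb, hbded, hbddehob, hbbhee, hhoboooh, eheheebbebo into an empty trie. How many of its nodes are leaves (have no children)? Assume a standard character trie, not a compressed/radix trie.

Leaves are exactly the stored words that no other stored word extends.
Those words: "eheheebbebo", "eheheebob", "hbbhee", "hbddehob", "hbddehoeood", "hbded", "hboeb", "hboh", "hhddbhb", "hhoboooh"
Leaf count: 10

10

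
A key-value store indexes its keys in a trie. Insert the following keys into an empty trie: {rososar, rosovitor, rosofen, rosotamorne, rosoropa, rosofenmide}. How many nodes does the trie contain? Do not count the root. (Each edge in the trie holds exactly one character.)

30

Trace insertions, counting only characters that open a new branch:
  "rososar" → 7 new (r, o, s, o, s, a, r)
  "rosovitor" → prefix "roso" already present; 5 new (v, i, t, o, r)
  "rosofen" → prefix "roso" already present; 3 new (f, e, n)
  "rosotamorne" → prefix "roso" already present; 7 new (t, a, m, o, r, n, e)
  "rosoropa" → prefix "roso" already present; 4 new (r, o, p, a)
  "rosofenmide" → prefix "rosofen" already present; 4 new (m, i, d, e)
Total nodes = 7 + 5 + 3 + 7 + 4 + 4 = 30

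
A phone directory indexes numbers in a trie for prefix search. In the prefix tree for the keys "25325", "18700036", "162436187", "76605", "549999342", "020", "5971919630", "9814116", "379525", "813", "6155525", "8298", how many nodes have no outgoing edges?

A leaf is a node with no children — equivalently, the end of a word that is not a proper prefix of any other stored word.
Those words: "020", "162436187", "18700036", "25325", "379525", "549999342", "5971919630", "6155525", "76605", "813", "8298", "9814116"
Leaf count: 12

12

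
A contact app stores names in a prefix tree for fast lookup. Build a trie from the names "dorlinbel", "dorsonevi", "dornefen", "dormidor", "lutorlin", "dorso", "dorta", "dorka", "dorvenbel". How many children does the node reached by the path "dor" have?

Walk "dor" from the root, arriving at one node.
Distinct next characters after "dor": k, l, m, n, s, t, v.
That node has 7 child edges.

7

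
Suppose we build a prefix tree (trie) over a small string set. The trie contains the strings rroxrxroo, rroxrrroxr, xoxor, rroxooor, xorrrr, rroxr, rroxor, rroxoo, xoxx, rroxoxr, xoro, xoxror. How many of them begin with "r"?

Filter for entries beginning with "r":
Matches: "rroxoo", "rroxooor", "rroxor", "rroxoxr", "rroxr", "rroxrrroxr", "rroxrxroo"
Count: 7

7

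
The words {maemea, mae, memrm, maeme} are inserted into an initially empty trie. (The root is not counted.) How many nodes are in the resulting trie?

10

Trace insertions, counting only characters that open a new branch:
  "maemea" → 6 new (m, a, e, m, e, a)
  "mae" → prefix "mae" already present; 0 new (none)
  "memrm" → prefix "m" already present; 4 new (e, m, r, m)
  "maeme" → prefix "maeme" already present; 0 new (none)
Total nodes = 6 + 0 + 4 + 0 = 10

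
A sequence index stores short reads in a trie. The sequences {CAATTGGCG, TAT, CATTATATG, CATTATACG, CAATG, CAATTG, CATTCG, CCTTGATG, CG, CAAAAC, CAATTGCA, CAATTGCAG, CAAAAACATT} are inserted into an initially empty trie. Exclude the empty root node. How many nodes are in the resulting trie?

43

Insert word by word; a character creates a node only if that edge doesn't already exist:
  "CAATTGGCG" → 9 new (C, A, A, T, T, G, G, C, G)
  "TAT" → 3 new (T, A, T)
  "CATTATATG" → prefix "CA" already present; 7 new (T, T, A, T, A, T, G)
  "CATTATACG" → prefix "CATTATA" already present; 2 new (C, G)
  "CAATG" → prefix "CAAT" already present; 1 new (G)
  "CAATTG" → prefix "CAATTG" already present; 0 new (none)
  "CATTCG" → prefix "CATT" already present; 2 new (C, G)
  "CCTTGATG" → prefix "C" already present; 7 new (C, T, T, G, A, T, G)
  "CG" → prefix "C" already present; 1 new (G)
  "CAAAAC" → prefix "CAA" already present; 3 new (A, A, C)
  "CAATTGCA" → prefix "CAATTG" already present; 2 new (C, A)
  "CAATTGCAG" → prefix "CAATTGCA" already present; 1 new (G)
  "CAAAAACATT" → prefix "CAAAA" already present; 5 new (A, C, A, T, T)
Total nodes = 9 + 3 + 7 + 2 + 1 + 0 + 2 + 7 + 1 + 3 + 2 + 1 + 5 = 43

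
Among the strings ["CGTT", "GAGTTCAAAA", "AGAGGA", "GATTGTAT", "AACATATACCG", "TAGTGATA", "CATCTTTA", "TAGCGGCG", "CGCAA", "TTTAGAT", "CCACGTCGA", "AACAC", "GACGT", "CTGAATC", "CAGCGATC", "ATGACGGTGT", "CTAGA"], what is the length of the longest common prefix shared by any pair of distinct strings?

4

The deepest shared node is where two words last agree before diverging.
"AACAC" and "AACATATACCG" agree on "AACA" (4 characters) before diverging; nothing deeper is shared.
Longest shared-prefix length: 4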